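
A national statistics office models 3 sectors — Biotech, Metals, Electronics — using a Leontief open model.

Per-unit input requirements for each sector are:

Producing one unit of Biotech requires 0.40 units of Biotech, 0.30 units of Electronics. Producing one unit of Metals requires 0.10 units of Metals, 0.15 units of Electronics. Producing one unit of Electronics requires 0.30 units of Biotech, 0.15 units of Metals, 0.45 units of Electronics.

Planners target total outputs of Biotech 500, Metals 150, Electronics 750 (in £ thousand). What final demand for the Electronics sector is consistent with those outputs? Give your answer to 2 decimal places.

I − A =
  [   0.60     0.00    -0.30]
  [   0.00     0.90    -0.15]
  [  -0.30    -0.15     0.55]
d = (I − A) x:
  d_1 = (+0.60)·500 + (+0.00)·150 + (-0.30)·750 = 75.00
  d_2 = (+0.00)·500 + (+0.90)·150 + (-0.15)·750 = 22.50
  d_3 = (-0.30)·500 + (-0.15)·150 + (+0.55)·750 = 240.00

d_3 = 240.00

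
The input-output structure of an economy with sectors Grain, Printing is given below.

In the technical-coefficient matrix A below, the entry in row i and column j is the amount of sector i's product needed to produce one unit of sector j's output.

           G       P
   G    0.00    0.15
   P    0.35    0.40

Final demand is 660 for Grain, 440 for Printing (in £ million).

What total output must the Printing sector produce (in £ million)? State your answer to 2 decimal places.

x_P = 1225.57

I − A =
  [   1.00    -0.15]
  [  -0.35     0.60]
det(I−A) = (1.00)(0.60) − (-0.15)(-0.35) = 0.5475
adj(I−A) = [[0.60, 0.15], [0.35, 1.00]]
(I − A)⁻¹ = adj(I−A) / det(I−A) ≈
  [   1.0959     0.2740]
  [   0.6393     1.8265]
x = (I − A)⁻¹ d = adj(I−A)·d / det(I−A), with det(I−A) = 0.5475:
  x_G = (0.60·660 + 0.15·440) / 0.5475 = 462.00 / 0.5475 ≈ 843.84
  x_P = (0.35·660 + 1.00·440) / 0.5475 = 671.00 / 0.5475 ≈ 1225.57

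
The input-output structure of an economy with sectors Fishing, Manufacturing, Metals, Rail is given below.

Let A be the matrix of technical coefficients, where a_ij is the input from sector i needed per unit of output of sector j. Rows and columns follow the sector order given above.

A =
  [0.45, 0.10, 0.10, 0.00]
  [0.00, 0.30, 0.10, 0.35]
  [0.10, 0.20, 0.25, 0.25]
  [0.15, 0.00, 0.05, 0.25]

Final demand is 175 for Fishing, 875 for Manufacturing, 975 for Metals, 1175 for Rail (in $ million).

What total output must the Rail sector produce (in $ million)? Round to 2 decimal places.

x_4 = 2022.34

I − A =
  [   0.55    -0.10    -0.10     0.00]
  [   0.00     0.70    -0.10    -0.35]
  [  -0.10    -0.20     0.75    -0.25]
  [  -0.15     0.00    -0.05     0.75]
Compute the cofactors C_ij = (−1)^(i+j)·(3×3 minor ij) of I−A; the adjugate is their transpose:
adj(I−A) = Cᵀ =
  [ 0.366500   0.070000   0.061750   0.053250]
  [ 0.052375   0.291250   0.056125   0.154625]
  [ 0.089250   0.093750   0.283500   0.138250]
  [ 0.079250   0.020250   0.031250   0.269750]
det(I−A) = Σ_j (I−A)_1j·C_1j = (0.55)(0.366500) + (-0.10)(0.052375) + (-0.10)(0.089250) + (0.00)(0.079250) = 0.1874125
(I − A)⁻¹ = adj(I−A) / det(I−A) ≈
  [   1.9556     0.3735     0.3295     0.2841]
  [   0.2795     1.5541     0.2995     0.8251]
  [   0.4762     0.5002     1.5127     0.7377]
  [   0.4229     0.1081     0.1667     1.4393]
x = (I − A)⁻¹ d = adj(I−A)·d / det(I−A), with det(I−A) = 0.1874125:
  x_1 = (0.366500·175 + 0.070000·875 + 0.061750·975 + 0.053250·1175) / 0.1874125 = 248.1625 / 0.1874125 ≈ 1324.15
  x_2 = (0.052375·175 + 0.291250·875 + 0.056125·975 + 0.154625·1175) / 0.1874125 = 500.415625 / 0.1874125 ≈ 2670.13
  x_3 = (0.089250·175 + 0.093750·875 + 0.283500·975 + 0.138250·1175) / 0.1874125 = 536.50625 / 0.1874125 ≈ 2862.70
  x_4 = (0.079250·175 + 0.020250·875 + 0.031250·975 + 0.269750·1175) / 0.1874125 = 379.0125 / 0.1874125 ≈ 2022.34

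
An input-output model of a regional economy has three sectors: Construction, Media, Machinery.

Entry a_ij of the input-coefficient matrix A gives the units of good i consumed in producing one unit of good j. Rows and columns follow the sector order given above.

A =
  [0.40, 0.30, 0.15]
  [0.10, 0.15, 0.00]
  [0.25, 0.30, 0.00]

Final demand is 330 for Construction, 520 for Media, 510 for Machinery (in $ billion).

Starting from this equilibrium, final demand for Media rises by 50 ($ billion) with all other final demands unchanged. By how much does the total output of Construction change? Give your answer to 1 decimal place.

I − A =
  [   0.60    -0.30    -0.15]
  [  -0.10     0.85     0.00]
  [  -0.25    -0.30     1.00]
Cofactors of I−A, C_ij = (−1)^(i+j)·(minor ij) (rows/columns in the sector order above):
  C_11 = (0.85)(1.00) − (0.00)(-0.30) = 0.8500
  C_12 = −[(-0.10)(1.00) − (0.00)(-0.25)] = 0.1000
  C_13 = (-0.10)(-0.30) − (0.85)(-0.25) = 0.2425
  C_21 = −[(-0.30)(1.00) − (-0.15)(-0.30)] = 0.3450
  C_22 = (0.60)(1.00) − (-0.15)(-0.25) = 0.5625
  C_23 = −[(0.60)(-0.30) − (-0.30)(-0.25)] = 0.2550
  C_31 = (-0.30)(0.00) − (-0.15)(0.85) = 0.1275
  C_32 = −[(0.60)(0.00) − (-0.15)(-0.10)] = 0.0150
  C_33 = (0.60)(0.85) − (-0.30)(-0.10) = 0.4800
det(I−A) = Σ_j (I−A)_1j·C_1j = (0.60)(0.8500) + (-0.30)(0.1000) + (-0.15)(0.2425) = 0.443625
adj(I−A) = Cᵀ =
  [ 0.8500   0.3450   0.1275]
  [ 0.1000   0.5625   0.0150]
  [ 0.2425   0.2550   0.4800]
(I − A)⁻¹ = adj(I−A) / det(I−A) ≈
  [   1.9160     0.7777     0.2874]
  [   0.2254     1.2680     0.0338]
  [   0.5466     0.5748     1.0820]
Δx = (I − A)⁻¹ Δd with Δd having +50 in the Media component and 0 elsewhere.
So Δx_1 = L_12 · (+50), where L_12 = adj(I−A)_12 / det(I−A) = 0.3450 / 0.443625.
Δx_1 = 0.3450 × (+50) / 0.443625 = 17.25 / 0.443625 ≈ 38.9.

Δx_1 = 38.9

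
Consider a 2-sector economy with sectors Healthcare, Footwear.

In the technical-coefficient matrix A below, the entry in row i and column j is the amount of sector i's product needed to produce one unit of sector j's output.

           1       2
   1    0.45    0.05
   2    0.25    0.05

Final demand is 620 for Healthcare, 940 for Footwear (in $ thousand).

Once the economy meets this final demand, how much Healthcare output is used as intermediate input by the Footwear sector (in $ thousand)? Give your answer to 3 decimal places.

I − A =
  [   0.55    -0.05]
  [  -0.25     0.95]
det(I−A) = (0.55)(0.95) − (-0.05)(-0.25) = 0.5100
adj(I−A) = [[0.95, 0.05], [0.25, 0.55]]
(I − A)⁻¹ = adj(I−A) / det(I−A) ≈
  [   1.8627     0.0980]
  [   0.4902     1.0784]
First solve x = (I − A)⁻¹ d = adj(I−A)·d / det(I−A); in particular x_2 = (0.25·620 + 0.55·940) / 0.5100 = 672.00 / 0.5100 ≈ 1317.64706.
Intermediate flow from 1 to 2: z_12 = a_12 · x_2 = 0.05 × 672.00 / 0.5100 = 33.60 / 0.5100 ≈ 65.882.

z_12 = 65.882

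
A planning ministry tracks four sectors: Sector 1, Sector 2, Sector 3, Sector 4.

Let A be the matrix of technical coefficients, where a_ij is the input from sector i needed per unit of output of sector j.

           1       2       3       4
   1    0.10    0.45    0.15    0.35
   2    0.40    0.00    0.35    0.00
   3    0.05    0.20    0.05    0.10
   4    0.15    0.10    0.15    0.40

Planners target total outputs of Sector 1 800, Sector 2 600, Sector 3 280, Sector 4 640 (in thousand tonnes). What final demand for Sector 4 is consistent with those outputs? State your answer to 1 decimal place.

I − A =
  [   0.90    -0.45    -0.15    -0.35]
  [  -0.40     1.00    -0.35     0.00]
  [  -0.05    -0.20     0.95    -0.10]
  [  -0.15    -0.10    -0.15     0.60]
d = (I − A) x:
  d_1 = (+0.90)·800 + (-0.45)·600 + (-0.15)·280 + (-0.35)·640 = 184.0
  d_2 = (-0.40)·800 + (+1.00)·600 + (-0.35)·280 + (+0.00)·640 = 182.0
  d_3 = (-0.05)·800 + (-0.20)·600 + (+0.95)·280 + (-0.10)·640 = 42.0
  d_4 = (-0.15)·800 + (-0.10)·600 + (-0.15)·280 + (+0.60)·640 = 162.0

d_4 = 162.0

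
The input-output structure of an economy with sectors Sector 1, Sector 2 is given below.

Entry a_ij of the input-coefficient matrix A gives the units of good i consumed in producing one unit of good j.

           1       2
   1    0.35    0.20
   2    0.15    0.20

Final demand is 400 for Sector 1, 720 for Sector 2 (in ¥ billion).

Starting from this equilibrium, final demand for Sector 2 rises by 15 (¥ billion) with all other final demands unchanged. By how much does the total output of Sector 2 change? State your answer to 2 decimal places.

Δx_2 = 19.90

I − A =
  [   0.65    -0.20]
  [  -0.15     0.80]
det(I−A) = (0.65)(0.80) − (-0.20)(-0.15) = 0.4900
adj(I−A) = [[0.80, 0.20], [0.15, 0.65]]
(I − A)⁻¹ = adj(I−A) / det(I−A) ≈
  [   1.6327     0.4082]
  [   0.3061     1.3265]
Δx = (I − A)⁻¹ Δd with Δd having +15 in the Sector 2 component and 0 elsewhere.
So Δx_2 = L_22 · (+15), where L_22 = adj(I−A)_22 / det(I−A) = 0.65 / 0.4900.
Δx_2 = 0.65 × (+15) / 0.4900 = 9.75 / 0.4900 ≈ 19.90.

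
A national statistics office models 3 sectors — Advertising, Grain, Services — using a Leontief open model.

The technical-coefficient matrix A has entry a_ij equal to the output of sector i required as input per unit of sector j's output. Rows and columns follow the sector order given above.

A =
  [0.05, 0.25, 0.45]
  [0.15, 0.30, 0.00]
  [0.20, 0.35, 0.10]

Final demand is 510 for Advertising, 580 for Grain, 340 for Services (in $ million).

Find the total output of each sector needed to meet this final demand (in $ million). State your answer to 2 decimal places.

I − A =
  [   0.95    -0.25    -0.45]
  [  -0.15     0.70     0.00]
  [  -0.20    -0.35     0.90]
Cofactors of I−A, C_ij = (−1)^(i+j)·(minor ij) (rows/columns in the sector order above):
  C_11 = (0.70)(0.90) − (0.00)(-0.35) = 0.6300
  C_12 = −[(-0.15)(0.90) − (0.00)(-0.20)] = 0.1350
  C_13 = (-0.15)(-0.35) − (0.70)(-0.20) = 0.1925
  C_21 = −[(-0.25)(0.90) − (-0.45)(-0.35)] = 0.3825
  C_22 = (0.95)(0.90) − (-0.45)(-0.20) = 0.7650
  C_23 = −[(0.95)(-0.35) − (-0.25)(-0.20)] = 0.3825
  C_31 = (-0.25)(0.00) − (-0.45)(0.70) = 0.3150
  C_32 = −[(0.95)(0.00) − (-0.45)(-0.15)] = 0.0675
  C_33 = (0.95)(0.70) − (-0.25)(-0.15) = 0.6275
det(I−A) = Σ_j (I−A)_1j·C_1j = (0.95)(0.6300) + (-0.25)(0.1350) + (-0.45)(0.1925) = 0.478125
adj(I−A) = Cᵀ =
  [ 0.6300   0.3825   0.3150]
  [ 0.1350   0.7650   0.0675]
  [ 0.1925   0.3825   0.6275]
(I − A)⁻¹ = adj(I−A) / det(I−A) ≈
  [   1.3176     0.8000     0.6588]
  [   0.2824     1.6000     0.1412]
  [   0.4026     0.8000     1.3124]
x = (I − A)⁻¹ d = adj(I−A)·d / det(I−A), with det(I−A) = 0.478125:
  x_A = (0.6300·510 + 0.3825·580 + 0.3150·340) / 0.478125 = 650.25 / 0.478125 = 1360.00
  x_G = (0.1350·510 + 0.7650·580 + 0.0675·340) / 0.478125 = 535.50 / 0.478125 = 1120.00
  x_S = (0.1925·510 + 0.3825·580 + 0.6275·340) / 0.478125 = 533.375 / 0.478125 ≈ 1115.56

x_A = 1360.00, x_G = 1120.00, x_S = 1115.56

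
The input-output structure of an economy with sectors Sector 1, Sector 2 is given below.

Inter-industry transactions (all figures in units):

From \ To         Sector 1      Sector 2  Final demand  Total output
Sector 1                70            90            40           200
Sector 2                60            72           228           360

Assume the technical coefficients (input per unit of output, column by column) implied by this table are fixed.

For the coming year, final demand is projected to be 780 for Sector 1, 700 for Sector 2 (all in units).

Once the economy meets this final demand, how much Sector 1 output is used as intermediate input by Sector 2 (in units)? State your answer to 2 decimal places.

z_12 = 387.08

Technical coefficients a_ij = z_ij / X_j:
  a_11 = 70/200 = 0.35, a_21 = 60/200 = 0.30
  a_12 = 90/360 = 0.25, a_22 = 72/360 = 0.20
I − A =
  [   0.65    -0.25]
  [  -0.30     0.80]
det(I−A) = (0.65)(0.80) − (-0.25)(-0.30) = 0.4450
adj(I−A) = [[0.80, 0.25], [0.30, 0.65]]
(I − A)⁻¹ = adj(I−A) / det(I−A) ≈
  [   1.7978     0.5618]
  [   0.6742     1.4607]
First solve x = (I − A)⁻¹ d = adj(I−A)·d / det(I−A); in particular x_2 = (0.30·780 + 0.65·700) / 0.4450 = 689.00 / 0.4450 ≈ 1548.3146.
Intermediate flow from 1 to 2: z_12 = a_12 · x_2 = 0.25 × 689.00 / 0.4450 = 172.25 / 0.4450 ≈ 387.08.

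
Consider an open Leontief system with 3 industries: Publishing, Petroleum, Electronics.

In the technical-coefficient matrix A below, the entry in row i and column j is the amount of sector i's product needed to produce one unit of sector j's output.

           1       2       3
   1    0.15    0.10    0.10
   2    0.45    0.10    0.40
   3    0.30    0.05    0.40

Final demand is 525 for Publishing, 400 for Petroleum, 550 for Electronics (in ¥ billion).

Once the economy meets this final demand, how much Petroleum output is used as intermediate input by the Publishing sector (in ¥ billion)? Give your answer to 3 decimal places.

I − A =
  [   0.85    -0.10    -0.10]
  [  -0.45     0.90    -0.40]
  [  -0.30    -0.05     0.60]
Cofactors of I−A, C_ij = (−1)^(i+j)·(minor ij) (rows/columns in the sector order above):
  C_11 = (0.90)(0.60) − (-0.40)(-0.05) = 0.5200
  C_12 = −[(-0.45)(0.60) − (-0.40)(-0.30)] = 0.3900
  C_13 = (-0.45)(-0.05) − (0.90)(-0.30) = 0.2925
  C_21 = −[(-0.10)(0.60) − (-0.10)(-0.05)] = 0.0650
  C_22 = (0.85)(0.60) − (-0.10)(-0.30) = 0.4800
  C_23 = −[(0.85)(-0.05) − (-0.10)(-0.30)] = 0.0725
  C_31 = (-0.10)(-0.40) − (-0.10)(0.90) = 0.1300
  C_32 = −[(0.85)(-0.40) − (-0.10)(-0.45)] = 0.3850
  C_33 = (0.85)(0.90) − (-0.10)(-0.45) = 0.7200
det(I−A) = Σ_j (I−A)_1j·C_1j = (0.85)(0.5200) + (-0.10)(0.3900) + (-0.10)(0.2925) = 0.37375
adj(I−A) = Cᵀ =
  [ 0.5200   0.0650   0.1300]
  [ 0.3900   0.4800   0.3850]
  [ 0.2925   0.0725   0.7200]
(I − A)⁻¹ = adj(I−A) / det(I−A) ≈
  [   1.3913     0.1739     0.3478]
  [   1.0435     1.2843     1.0301]
  [   0.7826     0.1940     1.9264]
First solve x = (I − A)⁻¹ d = adj(I−A)·d / det(I−A); in particular x_1 = (0.5200·525 + 0.0650·400 + 0.1300·550) / 0.37375 = 370.50 / 0.37375 ≈ 991.30435.
Intermediate flow from 2 to 1: z_21 = a_21 · x_1 = 0.45 × 370.50 / 0.37375 = 166.725 / 0.37375 ≈ 446.087.

z_21 = 446.087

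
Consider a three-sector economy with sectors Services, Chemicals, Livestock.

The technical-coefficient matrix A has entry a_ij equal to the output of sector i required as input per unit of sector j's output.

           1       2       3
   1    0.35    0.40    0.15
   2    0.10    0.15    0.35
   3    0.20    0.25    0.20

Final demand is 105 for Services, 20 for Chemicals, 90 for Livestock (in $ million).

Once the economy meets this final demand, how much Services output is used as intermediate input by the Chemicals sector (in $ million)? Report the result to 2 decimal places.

z_12 = 64.05

I − A =
  [   0.65    -0.40    -0.15]
  [  -0.10     0.85    -0.35]
  [  -0.20    -0.25     0.80]
Cofactors of I−A, C_ij = (−1)^(i+j)·(minor ij) (rows/columns in the sector order above):
  C_11 = (0.85)(0.80) − (-0.35)(-0.25) = 0.5925
  C_12 = −[(-0.10)(0.80) − (-0.35)(-0.20)] = 0.1500
  C_13 = (-0.10)(-0.25) − (0.85)(-0.20) = 0.1950
  C_21 = −[(-0.40)(0.80) − (-0.15)(-0.25)] = 0.3575
  C_22 = (0.65)(0.80) − (-0.15)(-0.20) = 0.4900
  C_23 = −[(0.65)(-0.25) − (-0.40)(-0.20)] = 0.2425
  C_31 = (-0.40)(-0.35) − (-0.15)(0.85) = 0.2675
  C_32 = −[(0.65)(-0.35) − (-0.15)(-0.10)] = 0.2425
  C_33 = (0.65)(0.85) − (-0.40)(-0.10) = 0.5125
det(I−A) = Σ_j (I−A)_1j·C_1j = (0.65)(0.5925) + (-0.40)(0.1500) + (-0.15)(0.1950) = 0.295875
adj(I−A) = Cᵀ =
  [ 0.5925   0.3575   0.2675]
  [ 0.1500   0.4900   0.2425]
  [ 0.1950   0.2425   0.5125]
(I − A)⁻¹ = adj(I−A) / det(I−A) ≈
  [   2.0025     1.2083     0.9041]
  [   0.5070     1.6561     0.8196]
  [   0.6591     0.8196     1.7322]
First solve x = (I − A)⁻¹ d = adj(I−A)·d / det(I−A); in particular x_2 = (0.1500·105 + 0.4900·20 + 0.2425·90) / 0.295875 = 47.375 / 0.295875 ≈ 160.1183.
Intermediate flow from 1 to 2: z_12 = a_12 · x_2 = 0.40 × 47.375 / 0.295875 = 18.95 / 0.295875 ≈ 64.05.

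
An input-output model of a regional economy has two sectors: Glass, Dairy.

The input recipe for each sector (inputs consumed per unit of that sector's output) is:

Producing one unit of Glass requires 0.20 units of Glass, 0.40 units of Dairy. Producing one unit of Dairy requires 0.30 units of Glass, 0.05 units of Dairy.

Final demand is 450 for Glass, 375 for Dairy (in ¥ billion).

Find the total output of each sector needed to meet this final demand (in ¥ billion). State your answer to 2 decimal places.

x_1 = 843.75, x_2 = 750.00

I − A =
  [   0.80    -0.30]
  [  -0.40     0.95]
det(I−A) = (0.80)(0.95) − (-0.30)(-0.40) = 0.6400
adj(I−A) = [[0.95, 0.30], [0.40, 0.80]]
(I − A)⁻¹ = adj(I−A) / det(I−A) ≈
  [   1.4844     0.4688]
  [   0.6250     1.2500]
x = (I − A)⁻¹ d = adj(I−A)·d / det(I−A), with det(I−A) = 0.6400:
  x_1 = (0.95·450 + 0.30·375) / 0.6400 = 540.00 / 0.6400 = 843.75
  x_2 = (0.40·450 + 0.80·375) / 0.6400 = 480.00 / 0.6400 = 750.00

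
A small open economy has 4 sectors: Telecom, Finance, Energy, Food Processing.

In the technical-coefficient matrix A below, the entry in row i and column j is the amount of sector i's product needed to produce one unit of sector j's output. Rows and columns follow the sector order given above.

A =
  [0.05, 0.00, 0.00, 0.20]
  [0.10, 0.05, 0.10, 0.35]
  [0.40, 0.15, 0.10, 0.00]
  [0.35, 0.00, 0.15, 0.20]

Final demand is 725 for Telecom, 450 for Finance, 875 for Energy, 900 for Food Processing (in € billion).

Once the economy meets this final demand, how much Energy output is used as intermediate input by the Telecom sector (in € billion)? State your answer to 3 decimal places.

I − A =
  [   0.95     0.00     0.00    -0.20]
  [  -0.10     0.95    -0.10    -0.35]
  [  -0.40    -0.15     0.90     0.00]
  [  -0.35     0.00    -0.15     0.80]
Compute the cofactors C_ij = (−1)^(i+j)·(3×3 minor ij) of I−A; the adjugate is their transpose:
adj(I−A) = Cᵀ =
  [ 0.664125   0.004500   0.028500   0.168000]
  [ 0.235250   0.609000   0.121875   0.325250]
  [ 0.334375   0.103500   0.655500   0.128875]
  [ 0.353250   0.021375   0.135375   0.798000]
det(I−A) = Σ_j (I−A)_1j·C_1j = (0.95)(0.664125) + (0.00)(0.235250) + (0.00)(0.334375) + (-0.20)(0.353250) = 0.56026875
(I − A)⁻¹ = adj(I−A) / det(I−A) ≈
  [   1.1854     0.0080     0.0509     0.2999]
  [   0.4199     1.0870     0.2175     0.5805]
  [   0.5968     0.1847     1.1700     0.2300]
  [   0.6305     0.0382     0.2416     1.4243]
First solve x = (I − A)⁻¹ d = adj(I−A)·d / det(I−A); in particular x_1 = (0.664125·725 + 0.004500·450 + 0.028500·875 + 0.168000·900) / 0.56026875 = 659.653125 / 0.56026875 ≈ 1177.38697.
Intermediate flow from 3 to 1: z_31 = a_31 · x_1 = 0.40 × 659.653125 / 0.56026875 = 263.86125 / 0.56026875 ≈ 470.955.

z_31 = 470.955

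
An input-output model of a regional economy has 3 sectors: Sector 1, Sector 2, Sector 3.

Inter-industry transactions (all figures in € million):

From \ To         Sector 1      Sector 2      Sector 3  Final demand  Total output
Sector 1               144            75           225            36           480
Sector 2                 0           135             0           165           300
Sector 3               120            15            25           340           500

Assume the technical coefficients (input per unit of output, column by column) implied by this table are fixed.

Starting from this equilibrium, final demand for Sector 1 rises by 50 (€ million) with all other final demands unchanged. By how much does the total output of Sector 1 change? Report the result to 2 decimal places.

Technical coefficients a_ij = z_ij / X_j:
  a_11 = 144/480 = 0.30, a_21 = 0/480 = 0.00, a_31 = 120/480 = 0.25
  a_12 = 75/300 = 0.25, a_22 = 135/300 = 0.45, a_32 = 15/300 = 0.05
  a_13 = 225/500 = 0.45, a_23 = 0/500 = 0.00, a_33 = 25/500 = 0.05
I − A =
  [   0.70    -0.25    -0.45]
  [   0.00     0.55     0.00]
  [  -0.25    -0.05     0.95]
Cofactors of I−A, C_ij = (−1)^(i+j)·(minor ij) (rows/columns in the sector order above):
  C_11 = (0.55)(0.95) − (0.00)(-0.05) = 0.5225
  C_12 = −[(0.00)(0.95) − (0.00)(-0.25)] = 0.0000
  C_13 = (0.00)(-0.05) − (0.55)(-0.25) = 0.1375
  C_21 = −[(-0.25)(0.95) − (-0.45)(-0.05)] = 0.2600
  C_22 = (0.70)(0.95) − (-0.45)(-0.25) = 0.5525
  C_23 = −[(0.70)(-0.05) − (-0.25)(-0.25)] = 0.0975
  C_31 = (-0.25)(0.00) − (-0.45)(0.55) = 0.2475
  C_32 = −[(0.70)(0.00) − (-0.45)(0.00)] = 0.0000
  C_33 = (0.70)(0.55) − (-0.25)(0.00) = 0.3850
det(I−A) = Σ_j (I−A)_1j·C_1j = (0.70)(0.5225) + (-0.25)(0.0000) + (-0.45)(0.1375) = 0.303875
adj(I−A) = Cᵀ =
  [ 0.5225   0.2600   0.2475]
  [ 0.0000   0.5525   0.0000]
  [ 0.1375   0.0975   0.3850]
(I − A)⁻¹ = adj(I−A) / det(I−A) ≈
  [   1.7195     0.8556     0.8145]
  [   0.0000     1.8182     0.0000]
  [   0.4525     0.3209     1.2670]
Δx = (I − A)⁻¹ Δd with Δd having +50 in the Sector 1 component and 0 elsewhere.
So Δx_1 = L_11 · (+50), where L_11 = adj(I−A)_11 / det(I−A) = 0.5225 / 0.303875.
Δx_1 = 0.5225 × (+50) / 0.303875 = 26.125 / 0.303875 ≈ 85.97.

Δx_1 = 85.97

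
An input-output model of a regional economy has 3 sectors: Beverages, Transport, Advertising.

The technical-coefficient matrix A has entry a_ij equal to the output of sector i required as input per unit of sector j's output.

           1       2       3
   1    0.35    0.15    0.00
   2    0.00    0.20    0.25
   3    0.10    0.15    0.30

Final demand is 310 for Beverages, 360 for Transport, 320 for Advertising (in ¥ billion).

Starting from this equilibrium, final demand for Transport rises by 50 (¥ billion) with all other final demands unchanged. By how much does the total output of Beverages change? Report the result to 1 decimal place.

Δx_1 = 15.6

I − A =
  [   0.65    -0.15     0.00]
  [   0.00     0.80    -0.25]
  [  -0.10    -0.15     0.70]
Cofactors of I−A, C_ij = (−1)^(i+j)·(minor ij) (rows/columns in the sector order above):
  C_11 = (0.80)(0.70) − (-0.25)(-0.15) = 0.5225
  C_12 = −[(0.00)(0.70) − (-0.25)(-0.10)] = 0.0250
  C_13 = (0.00)(-0.15) − (0.80)(-0.10) = 0.0800
  C_21 = −[(-0.15)(0.70) − (0.00)(-0.15)] = 0.1050
  C_22 = (0.65)(0.70) − (0.00)(-0.10) = 0.4550
  C_23 = −[(0.65)(-0.15) − (-0.15)(-0.10)] = 0.1125
  C_31 = (-0.15)(-0.25) − (0.00)(0.80) = 0.0375
  C_32 = −[(0.65)(-0.25) − (0.00)(0.00)] = 0.1625
  C_33 = (0.65)(0.80) − (-0.15)(0.00) = 0.5200
det(I−A) = Σ_j (I−A)_1j·C_1j = (0.65)(0.5225) + (-0.15)(0.0250) + (0.00)(0.0800) = 0.335875
adj(I−A) = Cᵀ =
  [ 0.5225   0.1050   0.0375]
  [ 0.0250   0.4550   0.1625]
  [ 0.0800   0.1125   0.5200]
(I − A)⁻¹ = adj(I−A) / det(I−A) ≈
  [   1.5556     0.3126     0.1116]
  [   0.0744     1.3547     0.4838]
  [   0.2382     0.3349     1.5482]
Δx = (I − A)⁻¹ Δd with Δd having +50 in the Transport component and 0 elsewhere.
So Δx_1 = L_12 · (+50), where L_12 = adj(I−A)_12 / det(I−A) = 0.1050 / 0.335875.
Δx_1 = 0.1050 × (+50) / 0.335875 = 5.25 / 0.335875 ≈ 15.6.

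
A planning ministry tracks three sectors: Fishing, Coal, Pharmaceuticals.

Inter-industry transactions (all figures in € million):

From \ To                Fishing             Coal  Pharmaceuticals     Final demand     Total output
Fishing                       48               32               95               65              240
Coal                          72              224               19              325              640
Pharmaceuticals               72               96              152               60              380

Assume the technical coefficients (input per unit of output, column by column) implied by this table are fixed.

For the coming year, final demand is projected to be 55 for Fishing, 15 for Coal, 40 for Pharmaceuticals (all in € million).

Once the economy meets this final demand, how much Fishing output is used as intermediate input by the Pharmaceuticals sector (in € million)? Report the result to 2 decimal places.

z_FP = 37.49

Technical coefficients a_ij = z_ij / X_j:
  a_FF = 48/240 = 0.20, a_CF = 72/240 = 0.30, a_PF = 72/240 = 0.30
  a_FC = 32/640 = 0.05, a_CC = 224/640 = 0.35, a_PC = 96/640 = 0.15
  a_FP = 95/380 = 0.25, a_CP = 19/380 = 0.05, a_PP = 152/380 = 0.40
I − A =
  [   0.80    -0.05    -0.25]
  [  -0.30     0.65    -0.05]
  [  -0.30    -0.15     0.60]
Cofactors of I−A, C_ij = (−1)^(i+j)·(minor ij) (rows/columns in the sector order above):
  C_11 = (0.65)(0.60) − (-0.05)(-0.15) = 0.3825
  C_12 = −[(-0.30)(0.60) − (-0.05)(-0.30)] = 0.1950
  C_13 = (-0.30)(-0.15) − (0.65)(-0.30) = 0.2400
  C_21 = −[(-0.05)(0.60) − (-0.25)(-0.15)] = 0.0675
  C_22 = (0.80)(0.60) − (-0.25)(-0.30) = 0.4050
  C_23 = −[(0.80)(-0.15) − (-0.05)(-0.30)] = 0.1350
  C_31 = (-0.05)(-0.05) − (-0.25)(0.65) = 0.1650
  C_32 = −[(0.80)(-0.05) − (-0.25)(-0.30)] = 0.1150
  C_33 = (0.80)(0.65) − (-0.05)(-0.30) = 0.5050
det(I−A) = Σ_j (I−A)_1j·C_1j = (0.80)(0.3825) + (-0.05)(0.1950) + (-0.25)(0.2400) = 0.23625
adj(I−A) = Cᵀ =
  [ 0.3825   0.0675   0.1650]
  [ 0.1950   0.4050   0.1150]
  [ 0.2400   0.1350   0.5050]
(I − A)⁻¹ = adj(I−A) / det(I−A) ≈
  [   1.6190     0.2857     0.6984]
  [   0.8254     1.7143     0.4868]
  [   1.0159     0.5714     2.1376]
First solve x = (I − A)⁻¹ d = adj(I−A)·d / det(I−A); in particular x_P = (0.2400·55 + 0.1350·15 + 0.5050·40) / 0.23625 = 35.425 / 0.23625 ≈ 149.9471.
Intermediate flow from F to P: z_FP = a_FP · x_P = 0.25 × 35.425 / 0.23625 = 8.85625 / 0.23625 ≈ 37.49.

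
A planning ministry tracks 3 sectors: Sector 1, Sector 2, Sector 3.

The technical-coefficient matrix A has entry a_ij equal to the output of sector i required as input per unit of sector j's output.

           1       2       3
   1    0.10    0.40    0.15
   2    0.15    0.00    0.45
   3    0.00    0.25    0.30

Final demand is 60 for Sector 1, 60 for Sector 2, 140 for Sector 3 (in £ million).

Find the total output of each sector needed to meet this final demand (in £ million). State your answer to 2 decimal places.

I − A =
  [   0.90    -0.40    -0.15]
  [  -0.15     1.00    -0.45]
  [   0.00    -0.25     0.70]
Cofactors of I−A, C_ij = (−1)^(i+j)·(minor ij) (rows/columns in the sector order above):
  C_11 = (1.00)(0.70) − (-0.45)(-0.25) = 0.5875
  C_12 = −[(-0.15)(0.70) − (-0.45)(0.00)] = 0.1050
  C_13 = (-0.15)(-0.25) − (1.00)(0.00) = 0.0375
  C_21 = −[(-0.40)(0.70) − (-0.15)(-0.25)] = 0.3175
  C_22 = (0.90)(0.70) − (-0.15)(0.00) = 0.6300
  C_23 = −[(0.90)(-0.25) − (-0.40)(0.00)] = 0.2250
  C_31 = (-0.40)(-0.45) − (-0.15)(1.00) = 0.3300
  C_32 = −[(0.90)(-0.45) − (-0.15)(-0.15)] = 0.4275
  C_33 = (0.90)(1.00) − (-0.40)(-0.15) = 0.8400
det(I−A) = Σ_j (I−A)_1j·C_1j = (0.90)(0.5875) + (-0.40)(0.1050) + (-0.15)(0.0375) = 0.481125
adj(I−A) = Cᵀ =
  [ 0.5875   0.3175   0.3300]
  [ 0.1050   0.6300   0.4275]
  [ 0.0375   0.2250   0.8400]
(I − A)⁻¹ = adj(I−A) / det(I−A) ≈
  [   1.2211     0.6599     0.6859]
  [   0.2182     1.3094     0.8885]
  [   0.0779     0.4677     1.7459]
x = (I − A)⁻¹ d = adj(I−A)·d / det(I−A), with det(I−A) = 0.481125:
  x_1 = (0.5875·60 + 0.3175·60 + 0.3300·140) / 0.481125 = 100.50 / 0.481125 ≈ 208.89
  x_2 = (0.1050·60 + 0.6300·60 + 0.4275·140) / 0.481125 = 103.95 / 0.481125 ≈ 216.06
  x_3 = (0.0375·60 + 0.2250·60 + 0.8400·140) / 0.481125 = 133.35 / 0.481125 ≈ 277.16

x_1 = 208.89, x_2 = 216.06, x_3 = 277.16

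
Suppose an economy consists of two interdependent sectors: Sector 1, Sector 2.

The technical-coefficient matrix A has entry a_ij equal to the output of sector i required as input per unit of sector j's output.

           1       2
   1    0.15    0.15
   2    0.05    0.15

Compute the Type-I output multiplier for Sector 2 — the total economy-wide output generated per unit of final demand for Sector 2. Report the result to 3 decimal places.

m_2 = 1.399

I − A =
  [   0.85    -0.15]
  [  -0.05     0.85]
det(I−A) = (0.85)(0.85) − (-0.15)(-0.05) = 0.7150
adj(I−A) = [[0.85, 0.15], [0.05, 0.85]]
(I − A)⁻¹ = adj(I−A) / det(I−A) ≈
  [   1.1888     0.2098]
  [   0.0699     1.1888]
The output multiplier for sector j is the column-j sum of the Leontief inverse (I − A)⁻¹ = adj(I−A) / det(I−A).
Column 2 of adj(I−A): (0.15, 0.85); det(I−A) = 0.7150.
m_2 = (0.15 + 0.85) / 0.7150 = 1.00 / 0.7150 ≈ 1.399.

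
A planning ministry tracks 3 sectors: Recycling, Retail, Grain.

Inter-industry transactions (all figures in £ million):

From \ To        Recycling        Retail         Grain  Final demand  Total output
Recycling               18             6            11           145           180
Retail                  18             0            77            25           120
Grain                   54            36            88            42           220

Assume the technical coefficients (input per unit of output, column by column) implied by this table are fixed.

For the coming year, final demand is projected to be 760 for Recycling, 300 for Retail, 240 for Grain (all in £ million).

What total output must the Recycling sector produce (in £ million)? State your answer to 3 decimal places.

x_1 = 964.706

Technical coefficients a_ij = z_ij / X_j:
  a_11 = 18/180 = 0.10, a_21 = 18/180 = 0.10, a_31 = 54/180 = 0.30
  a_12 = 6/120 = 0.05, a_22 = 0/120 = 0.00, a_32 = 36/120 = 0.30
  a_13 = 11/220 = 0.05, a_23 = 77/220 = 0.35, a_33 = 88/220 = 0.40
I − A =
  [   0.90    -0.05    -0.05]
  [  -0.10     1.00    -0.35]
  [  -0.30    -0.30     0.60]
Cofactors of I−A, C_ij = (−1)^(i+j)·(minor ij) (rows/columns in the sector order above):
  C_11 = (1.00)(0.60) − (-0.35)(-0.30) = 0.4950
  C_12 = −[(-0.10)(0.60) − (-0.35)(-0.30)] = 0.1650
  C_13 = (-0.10)(-0.30) − (1.00)(-0.30) = 0.3300
  C_21 = −[(-0.05)(0.60) − (-0.05)(-0.30)] = 0.0450
  C_22 = (0.90)(0.60) − (-0.05)(-0.30) = 0.5250
  C_23 = −[(0.90)(-0.30) − (-0.05)(-0.30)] = 0.2850
  C_31 = (-0.05)(-0.35) − (-0.05)(1.00) = 0.0675
  C_32 = −[(0.90)(-0.35) − (-0.05)(-0.10)] = 0.3200
  C_33 = (0.90)(1.00) − (-0.05)(-0.10) = 0.8950
det(I−A) = Σ_j (I−A)_1j·C_1j = (0.90)(0.4950) + (-0.05)(0.1650) + (-0.05)(0.3300) = 0.42075
adj(I−A) = Cᵀ =
  [ 0.4950   0.0450   0.0675]
  [ 0.1650   0.5250   0.3200]
  [ 0.3300   0.2850   0.8950]
(I − A)⁻¹ = adj(I−A) / det(I−A) ≈
  [   1.1765     0.1070     0.1604]
  [   0.3922     1.2478     0.7605]
  [   0.7843     0.6774     2.1272]
x = (I − A)⁻¹ d = adj(I−A)·d / det(I−A), with det(I−A) = 0.42075:
  x_1 = (0.4950·760 + 0.0450·300 + 0.0675·240) / 0.42075 = 405.90 / 0.42075 ≈ 964.706
  x_2 = (0.1650·760 + 0.5250·300 + 0.3200·240) / 0.42075 = 359.70 / 0.42075 ≈ 854.902
  x_3 = (0.3300·760 + 0.2850·300 + 0.8950·240) / 0.42075 = 551.10 / 0.42075 ≈ 1309.804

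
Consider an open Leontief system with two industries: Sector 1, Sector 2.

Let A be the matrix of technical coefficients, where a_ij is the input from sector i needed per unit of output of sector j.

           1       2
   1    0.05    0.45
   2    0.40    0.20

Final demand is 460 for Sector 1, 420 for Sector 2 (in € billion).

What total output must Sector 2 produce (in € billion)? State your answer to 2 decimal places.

x_2 = 1005.17

I − A =
  [   0.95    -0.45]
  [  -0.40     0.80]
det(I−A) = (0.95)(0.80) − (-0.45)(-0.40) = 0.5800
adj(I−A) = [[0.80, 0.45], [0.40, 0.95]]
(I − A)⁻¹ = adj(I−A) / det(I−A) ≈
  [   1.3793     0.7759]
  [   0.6897     1.6379]
x = (I − A)⁻¹ d = adj(I−A)·d / det(I−A), with det(I−A) = 0.5800:
  x_1 = (0.80·460 + 0.45·420) / 0.5800 = 557.00 / 0.5800 ≈ 960.34
  x_2 = (0.40·460 + 0.95·420) / 0.5800 = 583.00 / 0.5800 ≈ 1005.17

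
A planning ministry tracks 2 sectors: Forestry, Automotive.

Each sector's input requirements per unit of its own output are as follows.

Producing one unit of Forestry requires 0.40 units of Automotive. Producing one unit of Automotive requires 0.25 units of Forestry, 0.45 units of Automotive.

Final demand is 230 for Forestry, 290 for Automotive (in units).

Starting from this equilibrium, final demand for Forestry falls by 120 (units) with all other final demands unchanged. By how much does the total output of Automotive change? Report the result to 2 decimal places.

Δx_2 = -106.67

I − A =
  [   1.00    -0.25]
  [  -0.40     0.55]
det(I−A) = (1.00)(0.55) − (-0.25)(-0.40) = 0.4500
adj(I−A) = [[0.55, 0.25], [0.40, 1.00]]
(I − A)⁻¹ = adj(I−A) / det(I−A) ≈
  [   1.2222     0.5556]
  [   0.8889     2.2222]
Δx = (I − A)⁻¹ Δd with Δd having -120 in the Forestry component and 0 elsewhere.
So Δx_2 = L_21 · (-120), where L_21 = adj(I−A)_21 / det(I−A) = 0.40 / 0.4500.
Δx_2 = 0.40 × (-120) / 0.4500 = -48.00 / 0.4500 ≈ -106.67.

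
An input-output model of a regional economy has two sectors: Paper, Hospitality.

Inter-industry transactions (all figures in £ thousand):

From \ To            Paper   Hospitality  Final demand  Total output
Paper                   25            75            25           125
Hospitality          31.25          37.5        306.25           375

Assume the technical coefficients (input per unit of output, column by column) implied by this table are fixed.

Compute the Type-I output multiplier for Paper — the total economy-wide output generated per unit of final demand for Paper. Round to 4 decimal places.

Technical coefficients a_ij = z_ij / X_j:
  a_PP = 25/125 = 0.20, a_HP = 31.25/125 = 0.25
  a_PH = 75/375 = 0.20, a_HH = 37.5/375 = 0.10
I − A =
  [   0.80    -0.20]
  [  -0.25     0.90]
det(I−A) = (0.80)(0.90) − (-0.20)(-0.25) = 0.6700
adj(I−A) = [[0.90, 0.20], [0.25, 0.80]]
(I − A)⁻¹ = adj(I−A) / det(I−A) ≈
  [   1.34328     0.29851]
  [   0.37313     1.19403]
The output multiplier for sector j is the column-j sum of the Leontief inverse (I − A)⁻¹ = adj(I−A) / det(I−A).
Column P of adj(I−A): (0.90, 0.25); det(I−A) = 0.6700.
m_P = (0.90 + 0.25) / 0.6700 = 1.15 / 0.6700 ≈ 1.7164.

m_P = 1.7164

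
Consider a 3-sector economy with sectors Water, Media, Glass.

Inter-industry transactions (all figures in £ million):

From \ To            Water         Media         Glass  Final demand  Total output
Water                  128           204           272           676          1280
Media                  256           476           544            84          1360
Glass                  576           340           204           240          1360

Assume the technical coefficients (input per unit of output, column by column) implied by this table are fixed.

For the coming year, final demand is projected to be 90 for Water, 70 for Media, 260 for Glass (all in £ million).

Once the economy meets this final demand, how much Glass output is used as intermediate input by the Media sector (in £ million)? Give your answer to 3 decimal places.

z_32 = 159.607

Technical coefficients a_ij = z_ij / X_j:
  a_11 = 128/1280 = 0.10, a_21 = 256/1280 = 0.20, a_31 = 576/1280 = 0.45
  a_12 = 204/1360 = 0.15, a_22 = 476/1360 = 0.35, a_32 = 340/1360 = 0.25
  a_13 = 272/1360 = 0.20, a_23 = 544/1360 = 0.40, a_33 = 204/1360 = 0.15
I − A =
  [   0.90    -0.15    -0.20]
  [  -0.20     0.65    -0.40]
  [  -0.45    -0.25     0.85]
Cofactors of I−A, C_ij = (−1)^(i+j)·(minor ij) (rows/columns in the sector order above):
  C_11 = (0.65)(0.85) − (-0.40)(-0.25) = 0.4525
  C_12 = −[(-0.20)(0.85) − (-0.40)(-0.45)] = 0.3500
  C_13 = (-0.20)(-0.25) − (0.65)(-0.45) = 0.3425
  C_21 = −[(-0.15)(0.85) − (-0.20)(-0.25)] = 0.1775
  C_22 = (0.90)(0.85) − (-0.20)(-0.45) = 0.6750
  C_23 = −[(0.90)(-0.25) − (-0.15)(-0.45)] = 0.2925
  C_31 = (-0.15)(-0.40) − (-0.20)(0.65) = 0.1900
  C_32 = −[(0.90)(-0.40) − (-0.20)(-0.20)] = 0.4000
  C_33 = (0.90)(0.65) − (-0.15)(-0.20) = 0.5550
det(I−A) = Σ_j (I−A)_1j·C_1j = (0.90)(0.4525) + (-0.15)(0.3500) + (-0.20)(0.3425) = 0.28625
adj(I−A) = Cᵀ =
  [ 0.4525   0.1775   0.1900]
  [ 0.3500   0.6750   0.4000]
  [ 0.3425   0.2925   0.5550]
(I − A)⁻¹ = adj(I−A) / det(I−A) ≈
  [   1.5808     0.6201     0.6638]
  [   1.2227     2.3581     1.3974]
  [   1.1965     1.0218     1.9389]
First solve x = (I − A)⁻¹ d = adj(I−A)·d / det(I−A); in particular x_2 = (0.3500·90 + 0.6750·70 + 0.4000·260) / 0.28625 = 182.75 / 0.28625 ≈ 638.42795.
Intermediate flow from 3 to 2: z_32 = a_32 · x_2 = 0.25 × 182.75 / 0.28625 = 45.6875 / 0.28625 ≈ 159.607.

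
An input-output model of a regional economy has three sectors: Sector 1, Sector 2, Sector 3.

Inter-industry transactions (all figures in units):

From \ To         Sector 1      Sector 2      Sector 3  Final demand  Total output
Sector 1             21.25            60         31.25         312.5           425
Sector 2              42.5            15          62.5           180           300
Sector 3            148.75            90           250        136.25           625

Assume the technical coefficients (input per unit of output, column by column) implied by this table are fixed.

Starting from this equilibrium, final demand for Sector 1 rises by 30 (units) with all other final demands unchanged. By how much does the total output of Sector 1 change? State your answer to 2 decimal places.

Technical coefficients a_ij = z_ij / X_j:
  a_11 = 21.25/425 = 0.05, a_21 = 42.5/425 = 0.10, a_31 = 148.75/425 = 0.35
  a_12 = 60/300 = 0.20, a_22 = 15/300 = 0.05, a_32 = 90/300 = 0.30
  a_13 = 31.25/625 = 0.05, a_23 = 62.5/625 = 0.10, a_33 = 250/625 = 0.40
I − A =
  [   0.95    -0.20    -0.05]
  [  -0.10     0.95    -0.10]
  [  -0.35    -0.30     0.60]
Cofactors of I−A, C_ij = (−1)^(i+j)·(minor ij) (rows/columns in the sector order above):
  C_11 = (0.95)(0.60) − (-0.10)(-0.30) = 0.5400
  C_12 = −[(-0.10)(0.60) − (-0.10)(-0.35)] = 0.0950
  C_13 = (-0.10)(-0.30) − (0.95)(-0.35) = 0.3625
  C_21 = −[(-0.20)(0.60) − (-0.05)(-0.30)] = 0.1350
  C_22 = (0.95)(0.60) − (-0.05)(-0.35) = 0.5525
  C_23 = −[(0.95)(-0.30) − (-0.20)(-0.35)] = 0.3550
  C_31 = (-0.20)(-0.10) − (-0.05)(0.95) = 0.0675
  C_32 = −[(0.95)(-0.10) − (-0.05)(-0.10)] = 0.1000
  C_33 = (0.95)(0.95) − (-0.20)(-0.10) = 0.8825
det(I−A) = Σ_j (I−A)_1j·C_1j = (0.95)(0.5400) + (-0.20)(0.0950) + (-0.05)(0.3625) = 0.475875
adj(I−A) = Cᵀ =
  [ 0.5400   0.1350   0.0675]
  [ 0.0950   0.5525   0.1000]
  [ 0.3625   0.3550   0.8825]
(I − A)⁻¹ = adj(I−A) / det(I−A) ≈
  [   1.1348     0.2837     0.1418]
  [   0.1996     1.1610     0.2101]
  [   0.7618     0.7460     1.8545]
Δx = (I − A)⁻¹ Δd with Δd having +30 in the Sector 1 component and 0 elsewhere.
So Δx_1 = L_11 · (+30), where L_11 = adj(I−A)_11 / det(I−A) = 0.5400 / 0.475875.
Δx_1 = 0.5400 × (+30) / 0.475875 = 16.20 / 0.475875 ≈ 34.04.

Δx_1 = 34.04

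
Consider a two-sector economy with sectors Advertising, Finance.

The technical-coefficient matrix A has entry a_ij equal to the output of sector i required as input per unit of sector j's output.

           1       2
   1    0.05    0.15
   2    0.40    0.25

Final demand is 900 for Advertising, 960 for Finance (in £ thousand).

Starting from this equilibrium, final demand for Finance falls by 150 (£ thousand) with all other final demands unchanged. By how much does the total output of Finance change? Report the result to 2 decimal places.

I − A =
  [   0.95    -0.15]
  [  -0.40     0.75]
det(I−A) = (0.95)(0.75) − (-0.15)(-0.40) = 0.6525
adj(I−A) = [[0.75, 0.15], [0.40, 0.95]]
(I − A)⁻¹ = adj(I−A) / det(I−A) ≈
  [   1.1494     0.2299]
  [   0.6130     1.4559]
Δx = (I − A)⁻¹ Δd with Δd having -150 in the Finance component and 0 elsewhere.
So Δx_2 = L_22 · (-150), where L_22 = adj(I−A)_22 / det(I−A) = 0.95 / 0.6525.
Δx_2 = 0.95 × (-150) / 0.6525 = -142.50 / 0.6525 ≈ -218.39.

Δx_2 = -218.39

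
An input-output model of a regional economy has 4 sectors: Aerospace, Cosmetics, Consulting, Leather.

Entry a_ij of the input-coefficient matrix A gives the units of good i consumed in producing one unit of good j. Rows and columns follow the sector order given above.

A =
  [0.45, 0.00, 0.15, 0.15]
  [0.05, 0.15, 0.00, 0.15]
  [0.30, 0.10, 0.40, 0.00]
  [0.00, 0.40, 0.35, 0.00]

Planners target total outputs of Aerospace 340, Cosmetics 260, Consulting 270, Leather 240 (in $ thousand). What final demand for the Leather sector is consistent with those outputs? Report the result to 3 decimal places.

I − A =
  [   0.55     0.00    -0.15    -0.15]
  [  -0.05     0.85     0.00    -0.15]
  [  -0.30    -0.10     0.60     0.00]
  [   0.00    -0.40    -0.35     1.00]
d = (I − A) x:
  d_1 = (+0.55)·340 + (+0.00)·260 + (-0.15)·270 + (-0.15)·240 = 110.500
  d_2 = (-0.05)·340 + (+0.85)·260 + (+0.00)·270 + (-0.15)·240 = 168.000
  d_3 = (-0.30)·340 + (-0.10)·260 + (+0.60)·270 + (+0.00)·240 = 34.000
  d_4 = (+0.00)·340 + (-0.40)·260 + (-0.35)·270 + (+1.00)·240 = 41.500

d_4 = 41.500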